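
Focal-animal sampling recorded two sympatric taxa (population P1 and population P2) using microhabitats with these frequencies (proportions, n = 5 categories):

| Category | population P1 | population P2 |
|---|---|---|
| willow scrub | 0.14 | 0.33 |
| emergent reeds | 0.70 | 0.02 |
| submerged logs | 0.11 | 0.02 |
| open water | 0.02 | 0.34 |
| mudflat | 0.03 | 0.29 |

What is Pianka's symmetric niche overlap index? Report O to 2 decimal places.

0.19

Σ p₁ᵢp₂ᵢ = 0.0462 + 0.0140 + 0.0022 + 0.0068 + 0.0087 = 0.0779
Σp_1ᵢ² = 0.14² + 0.70² + 0.11² + 0.02² + 0.03² = 0.0196 + 0.4900 + 0.0121 + 0.0004 + 0.0009 = 0.5230
Σp_2ᵢ² = 0.33² + 0.02² + 0.02² + 0.34² + 0.29² = 0.1089 + 0.0004 + 0.0004 + 0.1156 + 0.0841 = 0.3094
O = 0.0779 / √(0.5230 × 0.3094) = 0.0779 / 0.40226 = 0.1937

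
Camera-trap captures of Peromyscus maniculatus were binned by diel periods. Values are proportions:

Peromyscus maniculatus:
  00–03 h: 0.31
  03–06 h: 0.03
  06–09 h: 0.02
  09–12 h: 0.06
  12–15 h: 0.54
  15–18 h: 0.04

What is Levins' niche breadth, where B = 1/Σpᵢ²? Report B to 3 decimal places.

2.537

Σpᵢ² = 0.31² + 0.03² + 0.02² + 0.06² + 0.54² + 0.04² = 0.0961 + 0.0009 + 0.0004 + 0.0036 + 0.2916 + 0.0016 = 0.3942
B = 1 / 0.3942 = 2.53678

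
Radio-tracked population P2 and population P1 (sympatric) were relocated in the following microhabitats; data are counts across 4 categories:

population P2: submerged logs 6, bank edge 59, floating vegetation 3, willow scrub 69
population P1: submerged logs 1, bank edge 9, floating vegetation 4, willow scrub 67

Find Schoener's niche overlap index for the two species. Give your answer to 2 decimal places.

0.65

Proportions for population P2 (n=137): 6/137=0.0438, 59/137=0.4307, 3/137=0.0219, 69/137=0.5036
Proportions for population P1 (n=81): 1/81=0.0123, 9/81=0.1111, 4/81=0.0494, 67/81=0.8272
Σ|p₁ᵢ − p₂ᵢ| = 0.0315 + 0.3196 + 0.0275 + 0.3236 = 0.7022
D = 1 − ½ × 0.7022 = 1 − 0.35110 = 0.64890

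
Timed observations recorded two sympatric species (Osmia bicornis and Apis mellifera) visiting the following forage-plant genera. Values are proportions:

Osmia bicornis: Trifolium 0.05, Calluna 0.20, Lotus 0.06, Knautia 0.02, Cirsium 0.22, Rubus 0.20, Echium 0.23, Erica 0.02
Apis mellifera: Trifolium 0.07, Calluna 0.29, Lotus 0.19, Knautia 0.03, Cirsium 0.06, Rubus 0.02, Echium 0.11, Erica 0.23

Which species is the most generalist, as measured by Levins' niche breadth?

Σp_bicoᵢ² = 0.05² + 0.20² + 0.06² + 0.02² + 0.22² + 0.20² + 0.23² + 0.02² = 0.0025 + 0.0400 + 0.0036 + 0.0004 + 0.0484 + 0.0400 + 0.0529 + 0.0004 = 0.1882
B_bico = 1 / 0.1882 = 5.3135
Σp_mellᵢ² = 0.07² + 0.29² + 0.19² + 0.03² + 0.06² + 0.02² + 0.11² + 0.23² = 0.0049 + 0.0841 + 0.0361 + 0.0009 + 0.0036 + 0.0004 + 0.0121 + 0.0529 = 0.1950
B_mell = 1 / 0.1950 = 5.1282
Highest B → broadest niche (most generalist): Osmia bicornis (B = 5.31).

Osmia bicornis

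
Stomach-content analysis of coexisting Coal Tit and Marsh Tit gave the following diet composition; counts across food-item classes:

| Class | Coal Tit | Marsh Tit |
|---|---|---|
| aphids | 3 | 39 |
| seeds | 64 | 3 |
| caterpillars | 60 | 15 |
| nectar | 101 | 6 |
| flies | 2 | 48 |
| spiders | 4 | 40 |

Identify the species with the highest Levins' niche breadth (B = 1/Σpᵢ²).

Proportions for Coal Tit (n=234): 3/234=0.0128, 64/234=0.2735, 60/234=0.2564, 101/234=0.4316, 2/234=0.0085, 4/234=0.0171
Proportions for Marsh Tit (n=151): 39/151=0.2583, 3/151=0.0199, 15/151=0.0993, 6/151=0.0397, 48/151=0.3179, 40/151=0.2649
Σp_Coalᵢ² = 0.0128² + 0.2735² + 0.2564² + 0.4316² + 0.0085² + 0.0171² = 0.000164 + 0.074802 + 0.065741 + 0.186279 + 0.000072 + 0.000292 = 0.327350
B_Coal = 1 / 0.327350 = 3.0548
Σp_Marsᵢ² = 0.2583² + 0.0199² + 0.0993² + 0.0397² + 0.3179² + 0.2649² = 0.066719 + 0.000396 + 0.009860 + 0.001576 + 0.101060 + 0.070172 = 0.249783
B_Mars = 1 / 0.249783 = 4.0035
Highest B → broadest niche (most generalist): Marsh Tit (B = 4.00).

Marsh Tit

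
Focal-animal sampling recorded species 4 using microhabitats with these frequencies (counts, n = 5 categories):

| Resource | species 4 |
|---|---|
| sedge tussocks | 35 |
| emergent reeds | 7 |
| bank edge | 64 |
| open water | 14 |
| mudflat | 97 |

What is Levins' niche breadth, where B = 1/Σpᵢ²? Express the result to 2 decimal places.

Proportions for species 4 (n=217): 35/217=0.1613, 7/217=0.0323, 64/217=0.2949, 14/217=0.0645, 97/217=0.4470
Σpᵢ² = 0.1613² + 0.0323² + 0.2949² + 0.0645² + 0.4470² = 0.026018 + 0.001043 + 0.086966 + 0.004160 + 0.199809 = 0.317996
B = 1 / 0.317996 = 3.1447

3.14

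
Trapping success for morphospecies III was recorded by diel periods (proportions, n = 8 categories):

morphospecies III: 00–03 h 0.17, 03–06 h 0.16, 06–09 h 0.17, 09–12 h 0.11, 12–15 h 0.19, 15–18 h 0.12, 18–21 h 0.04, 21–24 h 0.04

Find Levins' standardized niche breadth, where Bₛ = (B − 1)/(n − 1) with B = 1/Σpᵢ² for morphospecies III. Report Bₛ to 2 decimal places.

Σpᵢ² = 0.17² + 0.16² + 0.17² + 0.11² + 0.19² + 0.12² + 0.04² + 0.04² = 0.0289 + 0.0256 + 0.0289 + 0.0121 + 0.0361 + 0.0144 + 0.0016 + 0.0016 = 0.1492
B = 1 / 0.1492 = 6.7024
Bₛ = (B − 1)/(n − 1) = (6.7024 − 1)/(8 − 1) = 5.7024/7 = 0.8146

0.81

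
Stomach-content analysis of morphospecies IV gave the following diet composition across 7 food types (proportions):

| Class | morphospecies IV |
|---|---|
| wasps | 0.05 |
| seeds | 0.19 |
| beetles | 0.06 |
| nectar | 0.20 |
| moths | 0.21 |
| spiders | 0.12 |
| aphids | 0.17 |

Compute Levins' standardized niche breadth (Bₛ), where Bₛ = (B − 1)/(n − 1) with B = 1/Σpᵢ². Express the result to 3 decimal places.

Σpᵢ² = 0.05² + 0.19² + 0.06² + 0.20² + 0.21² + 0.12² + 0.17² = 0.0025 + 0.0361 + 0.0036 + 0.0400 + 0.0441 + 0.0144 + 0.0289 = 0.1696
B = 1 / 0.1696 = 5.89623
Bₛ = (B − 1)/(n − 1) = (5.89623 − 1)/(7 − 1) = 4.89623/6 = 0.81604

0.816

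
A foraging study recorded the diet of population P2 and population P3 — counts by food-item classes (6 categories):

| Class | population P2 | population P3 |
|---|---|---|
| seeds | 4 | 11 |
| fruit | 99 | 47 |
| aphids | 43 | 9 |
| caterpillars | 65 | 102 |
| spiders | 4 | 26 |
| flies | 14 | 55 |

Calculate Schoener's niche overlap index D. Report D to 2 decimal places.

0.60

Proportions for population P2 (n=229): 4/229=0.0175, 99/229=0.4323, 43/229=0.1878, 65/229=0.2838, 4/229=0.0175, 14/229=0.0611
Proportions for population P3 (n=250): 11/250=0.0440, 47/250=0.1880, 9/250=0.0360, 102/250=0.4080, 26/250=0.1040, 55/250=0.2200
Σ|p₁ᵢ − p₂ᵢ| = 0.0265 + 0.2443 + 0.1518 + 0.1242 + 0.0865 + 0.1589 = 0.7922
D = 1 − ½ × 0.7922 = 1 − 0.39610 = 0.60390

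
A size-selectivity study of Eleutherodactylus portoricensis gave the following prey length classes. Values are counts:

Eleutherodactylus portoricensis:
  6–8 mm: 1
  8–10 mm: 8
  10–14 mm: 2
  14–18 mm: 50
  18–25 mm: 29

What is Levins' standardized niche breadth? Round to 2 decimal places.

0.34

Proportions for Eleutherodactylus portoricensis (n=90): 1/90=0.0111, 8/90=0.0889, 2/90=0.0222, 50/90=0.5556, 29/90=0.3222
Σpᵢ² = 0.0111² + 0.0889² + 0.0222² + 0.5556² + 0.3222² = 0.000123 + 0.007903 + 0.000493 + 0.308691 + 0.103813 = 0.421023
B = 1 / 0.421023 = 2.3752
Bₛ = (B − 1)/(n − 1) = (2.3752 − 1)/(5 − 1) = 1.3752/4 = 0.3438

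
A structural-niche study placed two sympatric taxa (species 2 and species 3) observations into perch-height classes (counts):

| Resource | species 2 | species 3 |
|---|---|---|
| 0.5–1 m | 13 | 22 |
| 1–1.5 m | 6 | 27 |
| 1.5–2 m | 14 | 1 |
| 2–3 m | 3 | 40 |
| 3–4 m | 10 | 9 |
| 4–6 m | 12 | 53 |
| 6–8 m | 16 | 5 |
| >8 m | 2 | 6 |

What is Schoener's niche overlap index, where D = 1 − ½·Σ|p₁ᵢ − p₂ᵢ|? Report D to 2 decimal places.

Proportions for species 2 (n=76): 13/76=0.1711, 6/76=0.0789, 14/76=0.1842, 3/76=0.0395, 10/76=0.1316, 12/76=0.1579, 16/76=0.2105, 2/76=0.0263
Proportions for species 3 (n=163): 22/163=0.1350, 27/163=0.1656, 1/163=0.0061, 40/163=0.2454, 9/163=0.0552, 53/163=0.3252, 5/163=0.0307, 6/163=0.0368
Σ|p₁ᵢ − p₂ᵢ| = 0.0361 + 0.0867 + 0.1781 + 0.2059 + 0.0764 + 0.1673 + 0.1798 + 0.0105 = 0.9408
D = 1 − ½ × 0.9408 = 1 − 0.47040 = 0.52960

0.53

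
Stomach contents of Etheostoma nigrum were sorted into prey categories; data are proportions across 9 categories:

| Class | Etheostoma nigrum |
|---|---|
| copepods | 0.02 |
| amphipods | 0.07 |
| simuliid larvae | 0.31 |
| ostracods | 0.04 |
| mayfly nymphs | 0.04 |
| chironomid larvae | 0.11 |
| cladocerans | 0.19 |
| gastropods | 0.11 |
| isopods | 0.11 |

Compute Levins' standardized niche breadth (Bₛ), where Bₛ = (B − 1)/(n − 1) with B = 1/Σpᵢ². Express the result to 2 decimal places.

Σpᵢ² = 0.02² + 0.07² + 0.31² + 0.04² + 0.04² + 0.11² + 0.19² + 0.11² + 0.11² = 0.0004 + 0.0049 + 0.0961 + 0.0016 + 0.0016 + 0.0121 + 0.0361 + 0.0121 + 0.0121 = 0.1770
B = 1 / 0.1770 = 5.6497
Bₛ = (B − 1)/(n − 1) = (5.6497 − 1)/(9 − 1) = 4.6497/8 = 0.5812

0.58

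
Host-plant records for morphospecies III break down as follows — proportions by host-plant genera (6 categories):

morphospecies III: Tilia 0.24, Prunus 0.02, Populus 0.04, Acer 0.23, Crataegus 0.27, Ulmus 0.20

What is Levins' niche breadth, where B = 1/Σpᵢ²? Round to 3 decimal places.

4.437

Σpᵢ² = 0.24² + 0.02² + 0.04² + 0.23² + 0.27² + 0.20² = 0.0576 + 0.0004 + 0.0016 + 0.0529 + 0.0729 + 0.0400 = 0.2254
B = 1 / 0.2254 = 4.43656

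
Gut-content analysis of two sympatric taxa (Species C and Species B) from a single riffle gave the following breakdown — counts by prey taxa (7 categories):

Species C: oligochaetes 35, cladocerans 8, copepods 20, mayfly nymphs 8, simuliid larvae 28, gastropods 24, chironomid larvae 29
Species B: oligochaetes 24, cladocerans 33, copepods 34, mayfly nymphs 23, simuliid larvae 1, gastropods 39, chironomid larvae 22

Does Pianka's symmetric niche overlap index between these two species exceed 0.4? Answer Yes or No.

Yes

Proportions for Species C (n=152): 35/152=0.2303, 8/152=0.0526, 20/152=0.1316, 8/152=0.0526, 28/152=0.1842, 24/152=0.1579, 29/152=0.1908
Proportions for Species B (n=176): 24/176=0.1364, 33/176=0.1875, 34/176=0.1932, 23/176=0.1307, 1/176=0.0057, 39/176=0.2216, 22/176=0.1250
Σ p₁ᵢp₂ᵢ = 0.031413 + 0.009863 + 0.025425 + 0.006875 + 0.001050 + 0.034991 + 0.023850 = 0.133467
Σp_1ᵢ² = 0.2303² + 0.0526² + 0.1316² + 0.0526² + 0.1842² + 0.1579² + 0.1908² = 0.053038 + 0.002767 + 0.017319 + 0.002767 + 0.033930 + 0.024932 + 0.036405 = 0.171158
Σp_2ᵢ² = 0.1364² + 0.1875² + 0.1932² + 0.1307² + 0.0057² + 0.2216² + 0.1250² = 0.018605 + 0.035156 + 0.037326 + 0.017082 + 0.000032 + 0.049107 + 0.015625 = 0.172933
O = 0.133467 / √(0.171158 × 0.172933) = 0.133467 / 0.1720432 = 0.7758
O = 0.7758 > 0.4 → Yes.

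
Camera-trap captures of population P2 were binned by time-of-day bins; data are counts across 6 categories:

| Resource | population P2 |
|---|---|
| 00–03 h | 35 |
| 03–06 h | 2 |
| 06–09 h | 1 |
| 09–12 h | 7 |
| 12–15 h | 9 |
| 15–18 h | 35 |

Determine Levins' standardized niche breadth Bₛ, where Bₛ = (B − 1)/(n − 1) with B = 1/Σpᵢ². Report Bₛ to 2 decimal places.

0.41

Proportions for population P2 (n=89): 35/89=0.3933, 2/89=0.0225, 1/89=0.0112, 7/89=0.0787, 9/89=0.1011, 35/89=0.3933
Σpᵢ² = 0.3933² + 0.0225² + 0.0112² + 0.0787² + 0.1011² + 0.3933² = 0.154685 + 0.000506 + 0.000125 + 0.006194 + 0.010221 + 0.154685 = 0.326416
B = 1 / 0.326416 = 3.0636
Bₛ = (B − 1)/(n − 1) = (3.0636 − 1)/(6 − 1) = 2.0636/5 = 0.4127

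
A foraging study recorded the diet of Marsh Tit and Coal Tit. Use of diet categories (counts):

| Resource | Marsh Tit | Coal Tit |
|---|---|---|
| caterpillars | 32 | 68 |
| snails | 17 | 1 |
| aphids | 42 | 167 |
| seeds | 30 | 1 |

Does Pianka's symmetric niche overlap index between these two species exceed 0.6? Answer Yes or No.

Yes

Proportions for Marsh Tit (n=121): 32/121=0.2645, 17/121=0.1405, 42/121=0.3471, 30/121=0.2479
Proportions for Coal Tit (n=237): 68/237=0.2869, 1/237=0.0042, 167/237=0.7046, 1/237=0.0042
Σ p₁ᵢp₂ᵢ = 0.075885 + 0.000590 + 0.244567 + 0.001041 = 0.322083
Σp_1ᵢ² = 0.2645² + 0.1405² + 0.3471² + 0.2479² = 0.069960 + 0.019740 + 0.120478 + 0.061454 = 0.271632
Σp_2ᵢ² = 0.2869² + 0.0042² + 0.7046² + 0.0042² = 0.082312 + 0.000018 + 0.496461 + 0.000018 = 0.578809
O = 0.322083 / √(0.271632 × 0.578809) = 0.322083 / 0.3965136 = 0.8123
O = 0.8123 > 0.6 → Yes.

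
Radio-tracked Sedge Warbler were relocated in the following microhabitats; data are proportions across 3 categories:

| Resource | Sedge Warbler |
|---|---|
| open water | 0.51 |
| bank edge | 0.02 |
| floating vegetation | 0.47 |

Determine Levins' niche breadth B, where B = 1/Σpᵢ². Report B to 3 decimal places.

2.077

Σpᵢ² = 0.51² + 0.02² + 0.47² = 0.2601 + 0.0004 + 0.2209 = 0.4814
B = 1 / 0.4814 = 2.07727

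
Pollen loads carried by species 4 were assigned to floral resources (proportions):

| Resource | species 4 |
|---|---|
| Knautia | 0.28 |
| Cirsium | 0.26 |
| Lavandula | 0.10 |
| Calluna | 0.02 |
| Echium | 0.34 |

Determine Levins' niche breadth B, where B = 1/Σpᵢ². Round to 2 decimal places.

Σpᵢ² = 0.28² + 0.26² + 0.10² + 0.02² + 0.34² = 0.0784 + 0.0676 + 0.0100 + 0.0004 + 0.1156 = 0.2720
B = 1 / 0.2720 = 3.6765

3.68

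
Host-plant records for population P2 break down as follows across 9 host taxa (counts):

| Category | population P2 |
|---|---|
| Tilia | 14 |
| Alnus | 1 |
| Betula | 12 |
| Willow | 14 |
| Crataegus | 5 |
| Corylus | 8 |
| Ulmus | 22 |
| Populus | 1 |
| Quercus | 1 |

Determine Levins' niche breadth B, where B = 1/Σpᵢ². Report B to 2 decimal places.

5.47

Proportions for population P2 (n=78): 14/78=0.1795, 1/78=0.0128, 12/78=0.1538, 14/78=0.1795, 5/78=0.0641, 8/78=0.1026, 22/78=0.2821, 1/78=0.0128, 1/78=0.0128
Σpᵢ² = 0.1795² + 0.0128² + 0.1538² + 0.1795² + 0.0641² + 0.1026² + 0.2821² + 0.0128² + 0.0128² = 0.032220 + 0.000164 + 0.023654 + 0.032220 + 0.004109 + 0.010527 + 0.079580 + 0.000164 + 0.000164 = 0.182802
B = 1 / 0.182802 = 5.4704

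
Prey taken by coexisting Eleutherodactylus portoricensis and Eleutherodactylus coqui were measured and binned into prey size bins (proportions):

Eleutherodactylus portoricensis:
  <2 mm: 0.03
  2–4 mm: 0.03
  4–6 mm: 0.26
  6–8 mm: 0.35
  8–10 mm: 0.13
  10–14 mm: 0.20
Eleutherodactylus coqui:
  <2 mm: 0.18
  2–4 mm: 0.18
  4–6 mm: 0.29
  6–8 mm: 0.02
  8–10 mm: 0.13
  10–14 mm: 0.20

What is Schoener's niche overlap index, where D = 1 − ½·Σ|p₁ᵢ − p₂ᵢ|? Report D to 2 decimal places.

Σ|p₁ᵢ − p₂ᵢ| = 0.15 + 0.15 + 0.03 + 0.33 + 0.00 + 0.00 = 0.66
D = 1 − ½ × 0.66 = 1 − 0.330 = 0.6700

0.67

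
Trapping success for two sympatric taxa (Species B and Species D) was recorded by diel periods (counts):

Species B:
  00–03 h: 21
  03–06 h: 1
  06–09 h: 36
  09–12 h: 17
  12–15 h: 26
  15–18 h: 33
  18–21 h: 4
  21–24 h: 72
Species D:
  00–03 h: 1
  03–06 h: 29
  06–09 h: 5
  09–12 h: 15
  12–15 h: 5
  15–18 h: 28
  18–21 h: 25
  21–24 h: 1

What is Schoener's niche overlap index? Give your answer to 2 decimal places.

Proportions for Species B (n=210): 21/210=0.1000, 1/210=0.0048, 36/210=0.1714, 17/210=0.0810, 26/210=0.1238, 33/210=0.1571, 4/210=0.0190, 72/210=0.3429
Proportions for Species D (n=109): 1/109=0.0092, 29/109=0.2661, 5/109=0.0459, 15/109=0.1376, 5/109=0.0459, 28/109=0.2569, 25/109=0.2294, 1/109=0.0092
Σ|p₁ᵢ − p₂ᵢ| = 0.0908 + 0.2613 + 0.1255 + 0.0566 + 0.0779 + 0.0998 + 0.2104 + 0.3337 = 1.2560
D = 1 − ½ × 1.2560 = 1 − 0.62800 = 0.37200

0.37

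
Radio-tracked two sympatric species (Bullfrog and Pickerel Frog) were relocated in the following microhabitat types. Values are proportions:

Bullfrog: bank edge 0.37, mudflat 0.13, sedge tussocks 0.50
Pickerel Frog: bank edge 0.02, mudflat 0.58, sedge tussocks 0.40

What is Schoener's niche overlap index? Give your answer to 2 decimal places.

Σ|p₁ᵢ − p₂ᵢ| = 0.35 + 0.45 + 0.10 = 0.90
D = 1 − ½ × 0.90 = 1 − 0.450 = 0.5500

0.55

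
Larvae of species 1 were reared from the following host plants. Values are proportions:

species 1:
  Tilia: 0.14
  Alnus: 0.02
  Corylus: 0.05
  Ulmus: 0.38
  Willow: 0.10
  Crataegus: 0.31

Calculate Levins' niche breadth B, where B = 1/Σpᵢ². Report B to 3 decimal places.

3.663

Σpᵢ² = 0.14² + 0.02² + 0.05² + 0.38² + 0.10² + 0.31² = 0.0196 + 0.0004 + 0.0025 + 0.1444 + 0.0100 + 0.0961 = 0.2730
B = 1 / 0.2730 = 3.66300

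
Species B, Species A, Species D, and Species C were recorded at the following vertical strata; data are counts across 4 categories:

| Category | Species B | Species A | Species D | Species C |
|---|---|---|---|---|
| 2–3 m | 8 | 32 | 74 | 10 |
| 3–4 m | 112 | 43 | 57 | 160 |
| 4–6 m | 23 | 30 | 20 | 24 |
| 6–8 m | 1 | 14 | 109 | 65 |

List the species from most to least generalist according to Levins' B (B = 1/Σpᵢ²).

Species A > Species D > Species C > Species B

Proportions for Species B (n=144): 8/144=0.0556, 112/144=0.7778, 23/144=0.1597, 1/144=0.0069
Proportions for Species A (n=119): 32/119=0.2689, 43/119=0.3613, 30/119=0.2521, 14/119=0.1176
Proportions for Species D (n=260): 74/260=0.2846, 57/260=0.2192, 20/260=0.0769, 109/260=0.4192
Proportions for Species C (n=259): 10/259=0.0386, 160/259=0.6178, 24/259=0.0927, 65/259=0.2510
Σp_Bᵢ² = 0.0556² + 0.7778² + 0.1597² + 0.0069² = 0.003091 + 0.604973 + 0.025504 + 0.000048 = 0.633616
B_B = 1 / 0.633616 = 1.5782
Σp_Aᵢ² = 0.2689² + 0.3613² + 0.2521² + 0.1176² = 0.072307 + 0.130538 + 0.063554 + 0.013830 = 0.280229
B_A = 1 / 0.280229 = 3.5685
Σp_Dᵢ² = 0.2846² + 0.2192² + 0.0769² + 0.4192² = 0.080997 + 0.048049 + 0.005914 + 0.175729 = 0.310689
B_D = 1 / 0.310689 = 3.2187
Σp_Cᵢ² = 0.0386² + 0.6178² + 0.0927² + 0.2510² = 0.001490 + 0.381677 + 0.008593 + 0.063001 = 0.454761
B_C = 1 / 0.454761 = 2.1990
Ranking by B (broadest → narrowest): Species A (3.57) > Species D (3.22) > Species C (2.20) > Species B (1.58)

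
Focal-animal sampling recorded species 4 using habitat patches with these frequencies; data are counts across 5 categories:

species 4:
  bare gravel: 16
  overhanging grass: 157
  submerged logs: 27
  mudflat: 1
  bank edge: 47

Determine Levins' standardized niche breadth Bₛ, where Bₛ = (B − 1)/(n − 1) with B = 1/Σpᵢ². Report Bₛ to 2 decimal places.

0.30

Proportions for species 4 (n=248): 16/248=0.0645, 157/248=0.6331, 27/248=0.1089, 1/248=0.0040, 47/248=0.1895
Σpᵢ² = 0.0645² + 0.6331² + 0.1089² + 0.0040² + 0.1895² = 0.004160 + 0.400816 + 0.011859 + 0.000016 + 0.035910 = 0.452761
B = 1 / 0.452761 = 2.2087
Bₛ = (B − 1)/(n − 1) = (2.2087 − 1)/(5 − 1) = 1.2087/4 = 0.3022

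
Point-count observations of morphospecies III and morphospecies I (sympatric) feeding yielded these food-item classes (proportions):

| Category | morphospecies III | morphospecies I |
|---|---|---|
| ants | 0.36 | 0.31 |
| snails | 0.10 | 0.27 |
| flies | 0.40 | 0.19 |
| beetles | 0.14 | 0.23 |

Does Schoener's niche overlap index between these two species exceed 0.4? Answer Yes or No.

Yes

Σ|p₁ᵢ − p₂ᵢ| = 0.05 + 0.17 + 0.21 + 0.09 = 0.52
D = 1 − ½ × 0.52 = 1 − 0.260 = 0.7400
D = 0.7400 > 0.4 → Yes.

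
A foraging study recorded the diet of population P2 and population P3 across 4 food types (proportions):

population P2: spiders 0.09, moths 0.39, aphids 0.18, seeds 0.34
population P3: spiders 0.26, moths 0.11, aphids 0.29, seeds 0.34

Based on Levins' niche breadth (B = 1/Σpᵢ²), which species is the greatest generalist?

Σp_P2ᵢ² = 0.09² + 0.39² + 0.18² + 0.34² = 0.0081 + 0.1521 + 0.0324 + 0.1156 = 0.3082
B_P2 = 1 / 0.3082 = 3.2446
Σp_P3ᵢ² = 0.26² + 0.11² + 0.29² + 0.34² = 0.0676 + 0.0121 + 0.0841 + 0.1156 = 0.2794
B_P3 = 1 / 0.2794 = 3.5791
Highest B → broadest niche (most generalist): population P3 (B = 3.58).

population P3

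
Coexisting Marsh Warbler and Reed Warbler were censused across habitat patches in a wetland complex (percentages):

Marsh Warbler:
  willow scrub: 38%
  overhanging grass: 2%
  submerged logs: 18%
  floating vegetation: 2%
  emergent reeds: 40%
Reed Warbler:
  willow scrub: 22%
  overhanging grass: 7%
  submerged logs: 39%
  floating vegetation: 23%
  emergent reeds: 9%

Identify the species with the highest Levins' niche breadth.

Reed Warbler

Convert percentages to proportions (divide by 100).
Σp_Marsᵢ² = 0.38² + 0.02² + 0.18² + 0.02² + 0.40² = 0.1444 + 0.0004 + 0.0324 + 0.0004 + 0.1600 = 0.3376
B_Mars = 1 / 0.3376 = 2.9621
Σp_Reedᵢ² = 0.22² + 0.07² + 0.39² + 0.23² + 0.09² = 0.0484 + 0.0049 + 0.1521 + 0.0529 + 0.0081 = 0.2664
B_Reed = 1 / 0.2664 = 3.7538
Highest B → broadest niche (most generalist): Reed Warbler (B = 3.75).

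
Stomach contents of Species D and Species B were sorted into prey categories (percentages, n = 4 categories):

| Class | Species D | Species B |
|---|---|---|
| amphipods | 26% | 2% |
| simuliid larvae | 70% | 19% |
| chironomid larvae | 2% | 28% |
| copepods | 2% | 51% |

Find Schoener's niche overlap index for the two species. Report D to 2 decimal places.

0.25

Convert percentages to proportions (divide by 100).
Σ|p₁ᵢ − p₂ᵢ| = 0.24 + 0.51 + 0.26 + 0.49 = 1.50
D = 1 − ½ × 1.50 = 1 − 0.750 = 0.2500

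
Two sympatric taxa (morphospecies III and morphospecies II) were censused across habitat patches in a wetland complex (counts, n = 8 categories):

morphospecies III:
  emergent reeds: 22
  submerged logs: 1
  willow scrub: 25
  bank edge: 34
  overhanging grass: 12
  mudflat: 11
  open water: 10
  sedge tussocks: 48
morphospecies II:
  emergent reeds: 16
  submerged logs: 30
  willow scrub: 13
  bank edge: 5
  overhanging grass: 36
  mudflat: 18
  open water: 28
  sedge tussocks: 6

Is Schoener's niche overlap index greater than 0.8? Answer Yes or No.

No

Proportions for morphospecies III (n=163): 22/163=0.1350, 1/163=0.0061, 25/163=0.1534, 34/163=0.2086, 12/163=0.0736, 11/163=0.0675, 10/163=0.0613, 48/163=0.2945
Proportions for morphospecies II (n=152): 16/152=0.1053, 30/152=0.1974, 13/152=0.0855, 5/152=0.0329, 36/152=0.2368, 18/152=0.1184, 28/152=0.1842, 6/152=0.0395
Σ|p₁ᵢ − p₂ᵢ| = 0.0297 + 0.1913 + 0.0679 + 0.1757 + 0.1632 + 0.0509 + 0.1229 + 0.2550 = 1.0566
D = 1 − ½ × 1.0566 = 1 − 0.52830 = 0.47170
D = 0.47170 < 0.8 → No.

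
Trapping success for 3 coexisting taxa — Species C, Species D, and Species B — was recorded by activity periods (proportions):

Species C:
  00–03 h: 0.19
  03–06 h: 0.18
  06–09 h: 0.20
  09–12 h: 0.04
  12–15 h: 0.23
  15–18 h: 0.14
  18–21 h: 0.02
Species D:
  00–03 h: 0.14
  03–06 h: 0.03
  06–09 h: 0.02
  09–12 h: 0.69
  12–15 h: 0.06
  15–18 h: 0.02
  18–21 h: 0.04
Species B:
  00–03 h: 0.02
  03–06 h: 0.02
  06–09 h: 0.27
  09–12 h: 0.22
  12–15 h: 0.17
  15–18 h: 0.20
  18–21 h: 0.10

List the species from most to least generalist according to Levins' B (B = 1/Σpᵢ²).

Σp_Cᵢ² = 0.19² + 0.18² + 0.20² + 0.04² + 0.23² + 0.14² + 0.02² = 0.0361 + 0.0324 + 0.0400 + 0.0016 + 0.0529 + 0.0196 + 0.0004 = 0.1830
B_C = 1 / 0.1830 = 5.4645
Σp_Dᵢ² = 0.14² + 0.03² + 0.02² + 0.69² + 0.06² + 0.02² + 0.04² = 0.0196 + 0.0009 + 0.0004 + 0.4761 + 0.0036 + 0.0004 + 0.0016 = 0.5026
B_D = 1 / 0.5026 = 1.9897
Σp_Bᵢ² = 0.02² + 0.02² + 0.27² + 0.22² + 0.17² + 0.20² + 0.10² = 0.0004 + 0.0004 + 0.0729 + 0.0484 + 0.0289 + 0.0400 + 0.0100 = 0.2010
B_B = 1 / 0.2010 = 4.9751
Ranking by B (broadest → narrowest): Species C (5.46) > Species B (4.98) > Species D (1.99)

Species C > Species B > Species D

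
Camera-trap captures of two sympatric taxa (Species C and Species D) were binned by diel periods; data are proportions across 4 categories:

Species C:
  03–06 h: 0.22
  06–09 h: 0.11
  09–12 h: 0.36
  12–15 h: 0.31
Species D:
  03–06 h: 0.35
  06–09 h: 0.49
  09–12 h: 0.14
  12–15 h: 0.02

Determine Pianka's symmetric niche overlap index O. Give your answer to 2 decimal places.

Σ p₁ᵢp₂ᵢ = 0.0770 + 0.0539 + 0.0504 + 0.0062 = 0.1875
Σp_1ᵢ² = 0.22² + 0.11² + 0.36² + 0.31² = 0.0484 + 0.0121 + 0.1296 + 0.0961 = 0.2862
Σp_2ᵢ² = 0.35² + 0.49² + 0.14² + 0.02² = 0.1225 + 0.2401 + 0.0196 + 0.0004 = 0.3826
O = 0.1875 / √(0.2862 × 0.3826) = 0.1875 / 0.33091 = 0.5666

0.57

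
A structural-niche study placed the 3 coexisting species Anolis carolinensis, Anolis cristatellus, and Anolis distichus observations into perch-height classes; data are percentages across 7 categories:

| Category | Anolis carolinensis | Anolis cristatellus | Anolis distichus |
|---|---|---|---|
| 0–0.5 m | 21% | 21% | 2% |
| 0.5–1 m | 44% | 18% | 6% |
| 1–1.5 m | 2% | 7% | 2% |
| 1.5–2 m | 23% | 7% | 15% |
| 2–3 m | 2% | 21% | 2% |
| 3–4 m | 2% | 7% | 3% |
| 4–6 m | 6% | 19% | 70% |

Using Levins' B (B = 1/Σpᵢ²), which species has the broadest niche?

Convert percentages to proportions (divide by 100).
Σp_caroᵢ² = 0.21² + 0.44² + 0.02² + 0.23² + 0.02² + 0.02² + 0.06² = 0.0441 + 0.1936 + 0.0004 + 0.0529 + 0.0004 + 0.0004 + 0.0036 = 0.2954
B_caro = 1 / 0.2954 = 3.3852
Σp_crisᵢ² = 0.21² + 0.18² + 0.07² + 0.07² + 0.21² + 0.07² + 0.19² = 0.0441 + 0.0324 + 0.0049 + 0.0049 + 0.0441 + 0.0049 + 0.0361 = 0.1714
B_cris = 1 / 0.1714 = 5.8343
Σp_distᵢ² = 0.02² + 0.06² + 0.02² + 0.15² + 0.02² + 0.03² + 0.70² = 0.0004 + 0.0036 + 0.0004 + 0.0225 + 0.0004 + 0.0009 + 0.4900 = 0.5182
B_dist = 1 / 0.5182 = 1.9298
Highest B → broadest niche (most generalist): Anolis cristatellus (B = 5.83).

Anolis cristatellus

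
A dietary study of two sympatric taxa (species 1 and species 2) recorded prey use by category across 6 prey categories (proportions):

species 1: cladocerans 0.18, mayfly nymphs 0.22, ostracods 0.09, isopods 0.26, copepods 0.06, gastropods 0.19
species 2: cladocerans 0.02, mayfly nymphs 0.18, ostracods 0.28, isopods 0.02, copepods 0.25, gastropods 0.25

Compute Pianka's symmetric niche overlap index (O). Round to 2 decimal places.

0.63

Σ p₁ᵢp₂ᵢ = 0.0036 + 0.0396 + 0.0252 + 0.0052 + 0.0150 + 0.0475 = 0.1361
Σp_1ᵢ² = 0.18² + 0.22² + 0.09² + 0.26² + 0.06² + 0.19² = 0.0324 + 0.0484 + 0.0081 + 0.0676 + 0.0036 + 0.0361 = 0.1962
Σp_2ᵢ² = 0.02² + 0.18² + 0.28² + 0.02² + 0.25² + 0.25² = 0.0004 + 0.0324 + 0.0784 + 0.0004 + 0.0625 + 0.0625 = 0.2366
O = 0.1361 / √(0.1962 × 0.2366) = 0.1361 / 0.21546 = 0.6317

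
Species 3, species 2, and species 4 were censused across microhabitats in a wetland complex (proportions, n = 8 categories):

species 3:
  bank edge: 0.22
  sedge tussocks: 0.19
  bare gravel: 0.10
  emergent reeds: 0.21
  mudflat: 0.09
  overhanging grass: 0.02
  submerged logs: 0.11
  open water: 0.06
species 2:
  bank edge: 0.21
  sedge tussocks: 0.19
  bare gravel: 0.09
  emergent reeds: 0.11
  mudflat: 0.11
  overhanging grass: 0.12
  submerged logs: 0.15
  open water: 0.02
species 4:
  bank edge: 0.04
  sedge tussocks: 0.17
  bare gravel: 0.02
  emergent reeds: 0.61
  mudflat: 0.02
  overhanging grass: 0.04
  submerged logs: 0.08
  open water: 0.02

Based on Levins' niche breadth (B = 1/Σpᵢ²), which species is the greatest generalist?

species 2

Σp_3ᵢ² = 0.22² + 0.19² + 0.10² + 0.21² + 0.09² + 0.02² + 0.11² + 0.06² = 0.0484 + 0.0361 + 0.0100 + 0.0441 + 0.0081 + 0.0004 + 0.0121 + 0.0036 = 0.1628
B_3 = 1 / 0.1628 = 6.1425
Σp_2ᵢ² = 0.21² + 0.19² + 0.09² + 0.11² + 0.11² + 0.12² + 0.15² + 0.02² = 0.0441 + 0.0361 + 0.0081 + 0.0121 + 0.0121 + 0.0144 + 0.0225 + 0.0004 = 0.1498
B_2 = 1 / 0.1498 = 6.6756
Σp_4ᵢ² = 0.04² + 0.17² + 0.02² + 0.61² + 0.02² + 0.04² + 0.08² + 0.02² = 0.0016 + 0.0289 + 0.0004 + 0.3721 + 0.0004 + 0.0016 + 0.0064 + 0.0004 = 0.4118
B_4 = 1 / 0.4118 = 2.4284
Highest B → broadest niche (most generalist): species 2 (B = 6.68).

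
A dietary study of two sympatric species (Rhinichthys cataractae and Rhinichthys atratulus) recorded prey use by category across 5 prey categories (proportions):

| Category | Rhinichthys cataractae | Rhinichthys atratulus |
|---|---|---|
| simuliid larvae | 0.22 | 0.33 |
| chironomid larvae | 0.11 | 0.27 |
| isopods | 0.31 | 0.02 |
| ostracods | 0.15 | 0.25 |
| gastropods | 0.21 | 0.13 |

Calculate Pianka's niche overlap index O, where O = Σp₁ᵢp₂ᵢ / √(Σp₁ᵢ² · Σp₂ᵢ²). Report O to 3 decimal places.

Σ p₁ᵢp₂ᵢ = 0.0726 + 0.0297 + 0.0062 + 0.0375 + 0.0273 = 0.1733
Σp_1ᵢ² = 0.22² + 0.11² + 0.31² + 0.15² + 0.21² = 0.0484 + 0.0121 + 0.0961 + 0.0225 + 0.0441 = 0.2232
Σp_2ᵢ² = 0.33² + 0.27² + 0.02² + 0.25² + 0.13² = 0.1089 + 0.0729 + 0.0004 + 0.0625 + 0.0169 = 0.2616
O = 0.1733 / √(0.2232 × 0.2616) = 0.1733 / 0.241638 = 0.71719

0.717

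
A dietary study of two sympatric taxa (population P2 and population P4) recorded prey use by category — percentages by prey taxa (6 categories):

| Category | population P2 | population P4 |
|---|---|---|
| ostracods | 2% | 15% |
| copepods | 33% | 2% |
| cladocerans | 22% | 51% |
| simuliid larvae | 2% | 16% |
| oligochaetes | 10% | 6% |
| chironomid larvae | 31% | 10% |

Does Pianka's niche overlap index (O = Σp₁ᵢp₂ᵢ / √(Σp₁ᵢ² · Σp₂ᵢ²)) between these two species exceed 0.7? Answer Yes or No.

No

Convert percentages to proportions (divide by 100).
Σ p₁ᵢp₂ᵢ = 0.0030 + 0.0066 + 0.1122 + 0.0032 + 0.0060 + 0.0310 = 0.1620
Σp_1ᵢ² = 0.02² + 0.33² + 0.22² + 0.02² + 0.10² + 0.31² = 0.0004 + 0.1089 + 0.0484 + 0.0004 + 0.0100 + 0.0961 = 0.2642
Σp_2ᵢ² = 0.15² + 0.02² + 0.51² + 0.16² + 0.06² + 0.10² = 0.0225 + 0.0004 + 0.2601 + 0.0256 + 0.0036 + 0.0100 = 0.3222
O = 0.1620 / √(0.2642 × 0.3222) = 0.1620 / 0.29176 = 0.5553
O = 0.5553 < 0.7 → No.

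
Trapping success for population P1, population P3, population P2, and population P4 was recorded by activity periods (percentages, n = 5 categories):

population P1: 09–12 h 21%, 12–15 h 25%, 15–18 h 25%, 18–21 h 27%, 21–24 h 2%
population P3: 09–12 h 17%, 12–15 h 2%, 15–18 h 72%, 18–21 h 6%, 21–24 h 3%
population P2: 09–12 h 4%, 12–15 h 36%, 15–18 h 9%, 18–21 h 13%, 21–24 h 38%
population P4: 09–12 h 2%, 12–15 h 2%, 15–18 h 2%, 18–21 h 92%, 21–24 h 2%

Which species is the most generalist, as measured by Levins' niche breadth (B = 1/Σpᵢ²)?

population P1

Convert percentages to proportions (divide by 100).
Σp_P1ᵢ² = 0.21² + 0.25² + 0.25² + 0.27² + 0.02² = 0.0441 + 0.0625 + 0.0625 + 0.0729 + 0.0004 = 0.2424
B_P1 = 1 / 0.2424 = 4.1254
Σp_P3ᵢ² = 0.17² + 0.02² + 0.72² + 0.06² + 0.03² = 0.0289 + 0.0004 + 0.5184 + 0.0036 + 0.0009 = 0.5522
B_P3 = 1 / 0.5522 = 1.8109
Σp_P2ᵢ² = 0.04² + 0.36² + 0.09² + 0.13² + 0.38² = 0.0016 + 0.1296 + 0.0081 + 0.0169 + 0.1444 = 0.3006
B_P2 = 1 / 0.3006 = 3.3267
Σp_P4ᵢ² = 0.02² + 0.02² + 0.02² + 0.92² + 0.02² = 0.0004 + 0.0004 + 0.0004 + 0.8464 + 0.0004 = 0.8480
B_P4 = 1 / 0.8480 = 1.1792
Highest B → broadest niche (most generalist): population P1 (B = 4.13).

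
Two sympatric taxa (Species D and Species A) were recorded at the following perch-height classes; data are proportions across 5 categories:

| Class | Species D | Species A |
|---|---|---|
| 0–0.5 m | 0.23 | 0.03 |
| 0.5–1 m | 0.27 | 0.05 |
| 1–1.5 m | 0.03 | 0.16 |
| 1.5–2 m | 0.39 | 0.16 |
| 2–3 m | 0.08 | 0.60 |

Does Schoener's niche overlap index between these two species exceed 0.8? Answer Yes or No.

Σ|p₁ᵢ − p₂ᵢ| = 0.20 + 0.22 + 0.13 + 0.23 + 0.52 = 1.30
D = 1 − ½ × 1.30 = 1 − 0.650 = 0.3500
D = 0.3500 < 0.8 → No.

No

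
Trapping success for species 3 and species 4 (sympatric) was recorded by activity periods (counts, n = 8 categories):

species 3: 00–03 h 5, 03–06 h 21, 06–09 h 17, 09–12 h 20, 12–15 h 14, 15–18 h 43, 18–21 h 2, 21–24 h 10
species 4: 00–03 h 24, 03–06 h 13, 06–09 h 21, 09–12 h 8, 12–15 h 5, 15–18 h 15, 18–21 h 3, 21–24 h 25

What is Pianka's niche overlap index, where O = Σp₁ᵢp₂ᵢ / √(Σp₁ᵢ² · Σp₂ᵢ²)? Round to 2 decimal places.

0.71

Proportions for species 3 (n=132): 5/132=0.0379, 21/132=0.1591, 17/132=0.1288, 20/132=0.1515, 14/132=0.1061, 43/132=0.3258, 2/132=0.0152, 10/132=0.0758
Proportions for species 4 (n=114): 24/114=0.2105, 13/114=0.1140, 21/114=0.1842, 8/114=0.0702, 5/114=0.0439, 15/114=0.1316, 3/114=0.0263, 25/114=0.2193
Σ p₁ᵢp₂ᵢ = 0.007978 + 0.018137 + 0.023725 + 0.010635 + 0.004658 + 0.042875 + 0.000400 + 0.016623 = 0.125031
Σp_1ᵢ² = 0.0379² + 0.1591² + 0.1288² + 0.1515² + 0.1061² + 0.3258² + 0.0152² + 0.0758² = 0.001436 + 0.025313 + 0.016589 + 0.022952 + 0.011257 + 0.106146 + 0.000231 + 0.005746 = 0.189670
Σp_2ᵢ² = 0.2105² + 0.1140² + 0.1842² + 0.0702² + 0.0439² + 0.1316² + 0.0263² + 0.2193² = 0.044310 + 0.012996 + 0.033930 + 0.004928 + 0.001927 + 0.017319 + 0.000692 + 0.048092 = 0.164194
O = 0.125031 / √(0.189670 × 0.164194) = 0.125031 / 0.1764729 = 0.7085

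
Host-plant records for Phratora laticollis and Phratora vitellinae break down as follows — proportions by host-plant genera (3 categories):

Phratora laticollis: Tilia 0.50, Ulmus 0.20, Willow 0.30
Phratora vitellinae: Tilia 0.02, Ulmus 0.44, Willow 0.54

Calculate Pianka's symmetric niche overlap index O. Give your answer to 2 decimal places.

Σ p₁ᵢp₂ᵢ = 0.0100 + 0.0880 + 0.1620 = 0.2600
Σp_1ᵢ² = 0.50² + 0.20² + 0.30² = 0.2500 + 0.0400 + 0.0900 = 0.3800
Σp_2ᵢ² = 0.02² + 0.44² + 0.54² = 0.0004 + 0.1936 + 0.2916 = 0.4856
O = 0.2600 / √(0.3800 × 0.4856) = 0.2600 / 0.42957 = 0.6053

0.61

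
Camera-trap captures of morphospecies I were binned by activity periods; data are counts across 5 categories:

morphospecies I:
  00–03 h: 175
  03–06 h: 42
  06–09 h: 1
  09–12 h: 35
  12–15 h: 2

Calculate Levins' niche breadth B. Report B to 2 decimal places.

1.93

Proportions for morphospecies I (n=255): 175/255=0.6863, 42/255=0.1647, 1/255=0.0039, 35/255=0.1373, 2/255=0.0078
Σpᵢ² = 0.6863² + 0.1647² + 0.0039² + 0.1373² + 0.0078² = 0.471008 + 0.027126 + 0.000015 + 0.018851 + 0.000061 = 0.517061
B = 1 / 0.517061 = 1.9340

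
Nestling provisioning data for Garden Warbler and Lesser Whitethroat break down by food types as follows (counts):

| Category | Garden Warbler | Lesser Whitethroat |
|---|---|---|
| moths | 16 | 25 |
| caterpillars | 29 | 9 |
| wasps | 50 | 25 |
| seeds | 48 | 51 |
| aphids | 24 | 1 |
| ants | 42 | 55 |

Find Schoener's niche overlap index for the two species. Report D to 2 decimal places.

0.72

Proportions for Garden Warbler (n=209): 16/209=0.0766, 29/209=0.1388, 50/209=0.2392, 48/209=0.2297, 24/209=0.1148, 42/209=0.2010
Proportions for Lesser Whitethroat (n=166): 25/166=0.1506, 9/166=0.0542, 25/166=0.1506, 51/166=0.3072, 1/166=0.0060, 55/166=0.3313
Σ|p₁ᵢ − p₂ᵢ| = 0.0740 + 0.0846 + 0.0886 + 0.0775 + 0.1088 + 0.1303 = 0.5638
D = 1 − ½ × 0.5638 = 1 − 0.28190 = 0.71810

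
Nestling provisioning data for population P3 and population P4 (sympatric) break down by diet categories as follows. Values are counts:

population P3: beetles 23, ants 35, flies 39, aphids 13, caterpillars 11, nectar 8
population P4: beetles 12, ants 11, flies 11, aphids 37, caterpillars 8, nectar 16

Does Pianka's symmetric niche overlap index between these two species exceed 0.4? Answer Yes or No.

Yes

Proportions for population P3 (n=129): 23/129=0.1783, 35/129=0.2713, 39/129=0.3023, 13/129=0.1008, 11/129=0.0853, 8/129=0.0620
Proportions for population P4 (n=95): 12/95=0.1263, 11/95=0.1158, 11/95=0.1158, 37/95=0.3895, 8/95=0.0842, 16/95=0.1684
Σ p₁ᵢp₂ᵢ = 0.022519 + 0.031417 + 0.035006 + 0.039262 + 0.007182 + 0.010441 = 0.145827
Σp_1ᵢ² = 0.1783² + 0.2713² + 0.3023² + 0.1008² + 0.0853² + 0.0620² = 0.031791 + 0.073604 + 0.091385 + 0.010161 + 0.007276 + 0.003844 = 0.218061
Σp_2ᵢ² = 0.1263² + 0.1158² + 0.1158² + 0.3895² + 0.0842² + 0.1684² = 0.015952 + 0.013410 + 0.013410 + 0.151710 + 0.007090 + 0.028359 = 0.229931
O = 0.145827 / √(0.218061 × 0.229931) = 0.145827 / 0.2239174 = 0.6513
O = 0.6513 > 0.4 → Yes.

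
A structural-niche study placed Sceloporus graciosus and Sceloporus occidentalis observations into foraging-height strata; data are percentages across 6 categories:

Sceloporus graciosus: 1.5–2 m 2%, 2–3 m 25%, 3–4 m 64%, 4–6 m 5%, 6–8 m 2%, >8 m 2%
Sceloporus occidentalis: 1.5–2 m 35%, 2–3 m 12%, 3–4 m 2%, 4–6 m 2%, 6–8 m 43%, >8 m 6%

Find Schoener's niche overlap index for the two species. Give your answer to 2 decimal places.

0.22

Convert percentages to proportions (divide by 100).
Σ|p₁ᵢ − p₂ᵢ| = 0.33 + 0.13 + 0.62 + 0.03 + 0.41 + 0.04 = 1.56
D = 1 − ½ × 1.56 = 1 − 0.780 = 0.2200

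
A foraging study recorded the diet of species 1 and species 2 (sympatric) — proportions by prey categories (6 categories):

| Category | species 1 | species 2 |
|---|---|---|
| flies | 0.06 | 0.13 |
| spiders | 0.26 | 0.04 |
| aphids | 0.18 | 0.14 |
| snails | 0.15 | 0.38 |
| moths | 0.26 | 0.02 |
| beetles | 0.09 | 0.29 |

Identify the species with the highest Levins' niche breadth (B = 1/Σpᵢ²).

Σp_1ᵢ² = 0.06² + 0.26² + 0.18² + 0.15² + 0.26² + 0.09² = 0.0036 + 0.0676 + 0.0324 + 0.0225 + 0.0676 + 0.0081 = 0.2018
B_1 = 1 / 0.2018 = 4.9554
Σp_2ᵢ² = 0.13² + 0.04² + 0.14² + 0.38² + 0.02² + 0.29² = 0.0169 + 0.0016 + 0.0196 + 0.1444 + 0.0004 + 0.0841 = 0.2670
B_2 = 1 / 0.2670 = 3.7453
Highest B → broadest niche (most generalist): species 1 (B = 4.96).

species 1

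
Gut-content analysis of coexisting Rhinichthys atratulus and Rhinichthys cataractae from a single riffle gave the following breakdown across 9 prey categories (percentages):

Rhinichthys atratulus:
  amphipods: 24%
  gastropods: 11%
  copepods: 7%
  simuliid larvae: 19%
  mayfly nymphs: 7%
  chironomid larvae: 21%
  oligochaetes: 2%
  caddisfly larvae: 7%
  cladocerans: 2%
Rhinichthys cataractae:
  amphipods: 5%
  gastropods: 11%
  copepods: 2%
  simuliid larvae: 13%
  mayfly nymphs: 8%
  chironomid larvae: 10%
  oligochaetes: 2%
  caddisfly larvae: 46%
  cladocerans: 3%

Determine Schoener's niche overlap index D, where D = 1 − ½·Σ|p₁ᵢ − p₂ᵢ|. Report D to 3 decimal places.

0.590

Convert percentages to proportions (divide by 100).
Σ|p₁ᵢ − p₂ᵢ| = 0.19 + 0.00 + 0.05 + 0.06 + 0.01 + 0.11 + 0.00 + 0.39 + 0.01 = 0.82
D = 1 − ½ × 0.82 = 1 − 0.410 = 0.59000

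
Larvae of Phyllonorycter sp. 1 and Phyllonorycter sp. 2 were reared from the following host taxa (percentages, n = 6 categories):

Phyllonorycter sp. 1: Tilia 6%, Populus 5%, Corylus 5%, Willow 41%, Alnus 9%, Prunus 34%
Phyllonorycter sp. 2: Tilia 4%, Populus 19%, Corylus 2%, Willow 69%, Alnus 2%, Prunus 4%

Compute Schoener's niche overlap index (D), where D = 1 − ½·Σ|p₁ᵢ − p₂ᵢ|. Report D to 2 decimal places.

0.58

Convert percentages to proportions (divide by 100).
Σ|p₁ᵢ − p₂ᵢ| = 0.02 + 0.14 + 0.03 + 0.28 + 0.07 + 0.30 = 0.84
D = 1 − ½ × 0.84 = 1 − 0.420 = 0.5800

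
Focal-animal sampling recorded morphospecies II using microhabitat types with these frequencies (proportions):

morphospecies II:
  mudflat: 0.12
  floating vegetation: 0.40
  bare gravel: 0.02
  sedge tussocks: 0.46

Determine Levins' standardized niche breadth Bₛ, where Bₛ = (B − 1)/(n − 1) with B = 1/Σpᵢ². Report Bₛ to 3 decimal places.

Σpᵢ² = 0.12² + 0.40² + 0.02² + 0.46² = 0.0144 + 0.1600 + 0.0004 + 0.2116 = 0.3864
B = 1 / 0.3864 = 2.58799
Bₛ = (B − 1)/(n − 1) = (2.58799 − 1)/(4 − 1) = 1.58799/3 = 0.52933

0.529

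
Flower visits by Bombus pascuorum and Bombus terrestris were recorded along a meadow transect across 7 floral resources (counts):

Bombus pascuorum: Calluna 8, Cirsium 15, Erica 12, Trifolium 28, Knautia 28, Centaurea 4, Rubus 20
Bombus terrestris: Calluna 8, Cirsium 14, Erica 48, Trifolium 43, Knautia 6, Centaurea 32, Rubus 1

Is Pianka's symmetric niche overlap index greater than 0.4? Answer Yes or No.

Yes

Proportions for Bombus pascuorum (n=115): 8/115=0.0696, 15/115=0.1304, 12/115=0.1043, 28/115=0.2435, 28/115=0.2435, 4/115=0.0348, 20/115=0.1739
Proportions for Bombus terrestris (n=152): 8/152=0.0526, 14/152=0.0921, 48/152=0.3158, 43/152=0.2829, 6/152=0.0395, 32/152=0.2105, 1/152=0.0066
Σ p₁ᵢp₂ᵢ = 0.003661 + 0.012010 + 0.032938 + 0.068886 + 0.009618 + 0.007325 + 0.001148 = 0.135586
Σp_1ᵢ² = 0.0696² + 0.1304² + 0.1043² + 0.2435² + 0.2435² + 0.0348² + 0.1739² = 0.004844 + 0.017004 + 0.010878 + 0.059292 + 0.059292 + 0.001211 + 0.030241 = 0.182762
Σp_2ᵢ² = 0.0526² + 0.0921² + 0.3158² + 0.2829² + 0.0395² + 0.2105² + 0.0066² = 0.002767 + 0.008482 + 0.099730 + 0.080032 + 0.001560 + 0.044310 + 0.000044 = 0.236925
O = 0.135586 / √(0.182762 × 0.236925) = 0.135586 / 0.2080887 = 0.6516
O = 0.6516 > 0.4 → Yes.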